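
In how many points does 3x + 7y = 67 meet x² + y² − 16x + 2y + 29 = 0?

d² = (3·8 + 7·(−1) − (67))²/58 = 1250/29; r² = 36.
Since d² > r², the line lies outside the circle.

0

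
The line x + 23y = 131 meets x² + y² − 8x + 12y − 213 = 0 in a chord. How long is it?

From the line, y = (131 − x)/23. Substituting:
530x² − 4770x − 59360 = 0  ⟹  x² − 9x − 112 = 0
x = 16 or x = −7, giving (16, 5) and (−7, 6).
|(16, 5) − (−7, 6)| = √((23)² + (−1)²) = √530.

√530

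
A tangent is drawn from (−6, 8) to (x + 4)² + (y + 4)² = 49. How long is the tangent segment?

The centre is (−4, −4) and r = 7. The square of the distance from P to the centre is 4 + 144 = 148.
Power of the point: PT² = |PO|² − r² = 99, so PT = 3√11.

3√11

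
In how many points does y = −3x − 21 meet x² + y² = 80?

Substituting the line into the circle gives 10x² + 126x + 361 = 0.
Δ = 15876 − 14440 = 1436.
Two real roots: the line is a secant.

2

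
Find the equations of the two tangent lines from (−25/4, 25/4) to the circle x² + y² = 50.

7x − y = −50 and x − 7y = −50

Write the tangent as mx − y + (25/4 − m·(−25/4)) = 0 and set its distance from the centre to 5√2:
(25/4m − (−25/4))² = 50(m² + 1)
7m² − 50m + 7 = 0, so m = 7 or m = 1/7.
With m = 7: 7x − y = −50. With m = 1/7: x − 7y = −50.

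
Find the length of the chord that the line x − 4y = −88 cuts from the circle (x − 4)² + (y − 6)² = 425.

6√17

Substitute y = (88 + x)/4:
17x² − 2448 = 0  ⟹  x² − 144 = 0
x = 12 or x = −12, giving (12, 25) and (−12, 19).
Chord length = distance between (12, 25) and (−12, 19) = √612 = 6√17.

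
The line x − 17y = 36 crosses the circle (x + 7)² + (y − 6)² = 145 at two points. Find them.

(−15, −3) and (2, −2)

From the line, y = (−36 + x)/17. Substituting:
290x² + 3770x − 8700 = 0  ⟹  x² + 13x − 30 = 0
x = 2 or x = −15, giving (2, −2) and (−15, −3).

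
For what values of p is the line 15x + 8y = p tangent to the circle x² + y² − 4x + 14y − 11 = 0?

p = −162 or p = 110

The line touches the circle iff its distance from (2, −7) is 8:
|15·2 + 8·(−7) − p| / √289 = 8
|p − (−26)| = 8·17, so p = 110 or p = −162.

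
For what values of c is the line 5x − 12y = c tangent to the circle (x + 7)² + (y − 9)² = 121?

c = −286 or c = 0

Tangency holds when the distance from the centre (−7, 9) to the line equals the radius 11:
|5·(−7) − 12·9 − c| / √169 = 11
|c − (−143)| = 11·13, so c = 0 or c = −286.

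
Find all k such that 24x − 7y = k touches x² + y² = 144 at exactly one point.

Tangency holds when the distance from the centre (0, 0) to the line equals the radius 12:
|24·0 − 7·0 − k| / √625 = 12
|k| = 12·25, so k = 300 or k = −300.

k = −300 or k = 300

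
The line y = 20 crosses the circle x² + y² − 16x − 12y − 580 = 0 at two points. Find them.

(−14, 20) and (30, 20)

Substitute y = 20:
x² − 16x − 420 = 0
x = 30 or x = −14, giving (30, 20) and (−14, 20).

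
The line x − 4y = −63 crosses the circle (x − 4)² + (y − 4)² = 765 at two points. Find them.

Substitute y = (63 + x)/4:
17x² − 34x − 9775 = 0  ⟹  x² − 2x − 575 = 0
x = 25 or x = −23, giving (25, 22) and (−23, 10).

(−23, 10) and (25, 22)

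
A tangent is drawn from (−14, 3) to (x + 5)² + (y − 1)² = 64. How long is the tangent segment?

The centre is (−5, 1) and r = 8. The square of the distance from P to the centre is 81 + 4 = 85.
Power of the point: PT² = |PO|² − r² = 21, so PT = √21.

√21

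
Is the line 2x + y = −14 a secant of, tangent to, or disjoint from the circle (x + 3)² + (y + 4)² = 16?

Substituting the line into the circle gives 5x² + 46x + 93 = 0.
Δ = 2116 − 1860 = 256.
Two real roots: the line is a secant.

secant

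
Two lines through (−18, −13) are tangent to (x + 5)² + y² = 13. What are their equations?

3x − 2y = −28 and 2x − 3y = 3

A line y − (−13) = m(x − (−18)) is tangent when its distance from (−5, 0) is √13:
(13m − (13))² = 13(m² + 1)
6m² − 13m + 6 = 0, so m = 3/2 or m = 2/3.
Through (−18, −13) these give 3x − 2y = −28 and 2x − 3y = 3.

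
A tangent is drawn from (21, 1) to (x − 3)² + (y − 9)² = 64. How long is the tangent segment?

With centre O = (3, 9), |OP|² = 388 and r² = 64.
By the tangent–radius right angle, tangent length = √(|PO|² − r²) = √324 = 18.

18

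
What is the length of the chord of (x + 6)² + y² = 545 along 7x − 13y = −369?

√218

The distance from (−6, 0) to the line is 327/√218, and r² = 545.
Half the chord is √(r² − d²) = √(109/2), so the full chord is √218.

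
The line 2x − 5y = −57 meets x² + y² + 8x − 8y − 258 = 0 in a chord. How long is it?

Centre (−4, 4), r² = 290. Perpendicular distance d from centre to line = |29| / √29 = 29/√29.
Half the chord is √(r² − d²) = √(261), so the full chord is 6√29.

6√29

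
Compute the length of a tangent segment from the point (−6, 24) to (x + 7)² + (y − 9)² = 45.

The centre is (−7, 9) and r = 3√5. The square of the distance from P to the centre is 1 + 225 = 226.
By the tangent–radius right angle, tangent length = √(|PO|² − r²) = √181.

√181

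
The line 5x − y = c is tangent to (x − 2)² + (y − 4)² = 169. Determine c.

c = 6 ± 13√26

The line touches the circle iff its distance from (2, 4) is 13:
|5·2 − 1·4 − c| / √26 = 13
|c − (6)| = 13√26.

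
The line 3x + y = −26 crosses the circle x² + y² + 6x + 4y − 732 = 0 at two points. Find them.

Substitute y = −3x − 26:
10x² + 150x − 160 = 0  ⟹  x² + 15x − 16 = 0
x = 1 or x = −16, giving (1, −29) and (−16, 22).

(−16, 22) and (1, −29)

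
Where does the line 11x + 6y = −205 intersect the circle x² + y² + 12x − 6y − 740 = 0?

From the line, y = (−205 − 11x)/6. Substituting:
157x² + 5338x + 22765 = 0  ⟹  x² + 34x + 145 = 0
x = −5 or x = −29, giving (−5, −25) and (−29, 19).

(−29, 19) and (−5, −25)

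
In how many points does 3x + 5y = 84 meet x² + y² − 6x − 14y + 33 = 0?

0

d² = (3·3 + 5·7 − (84))²/34 = 800/17; r² = 25.
Since d² > r², the line lies outside the circle.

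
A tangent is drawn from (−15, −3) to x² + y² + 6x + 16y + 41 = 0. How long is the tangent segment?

Centre (−3, −8), r² = 32. |PO|² = (−12)² + (5)² = 169.
By the tangent–radius right angle, tangent length = √(|PO|² − r²) = √137.

√137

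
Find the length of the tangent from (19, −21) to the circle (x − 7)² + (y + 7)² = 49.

Centre (7, −7), r² = 49. |PO|² = (12)² + (−14)² = 340.
The tangent meets the radius at right angles, so tangent² = |PO|² − r² = 340 − 49 = 291.

√291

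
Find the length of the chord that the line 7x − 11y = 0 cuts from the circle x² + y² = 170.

From the line, y = (7x)/11. Substituting:
170x² − 20570 = 0  ⟹  x² − 121 = 0
x = 11 or x = −11, giving (11, 7) and (−11, −7).
Chord length = distance between (11, 7) and (−11, −7) = √680 = 2√170.

2√170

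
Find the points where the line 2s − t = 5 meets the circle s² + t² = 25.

(0, −5) and (4, 3)

From the line, t = 2s − 5. Substituting:
5s² − 20s = 0  ⟹  s² − 4s = 0
s = 4 or s = 0, giving (4, 3) and (0, −5).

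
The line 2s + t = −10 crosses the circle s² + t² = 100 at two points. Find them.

(−8, 6) and (0, −10)

From the line, t = −2s − 10. Substituting:
5s² + 40s = 0  ⟹  s² + 8s = 0
s = 0 or s = −8, giving (0, −10) and (−8, 6).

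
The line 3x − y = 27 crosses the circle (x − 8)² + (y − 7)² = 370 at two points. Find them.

Substitute y = 3x − 27:
10x² − 220x + 850 = 0  ⟹  x² − 22x + 85 = 0
x = 17 or x = 5, giving (17, 24) and (5, −12).

(5, −12) and (17, 24)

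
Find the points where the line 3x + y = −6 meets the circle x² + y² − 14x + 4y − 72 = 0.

Express y = −3x − 6 and substitute into the circle:
10x² + 10x − 60 = 0  ⟹  x² + x − 6 = 0
x = 2 or x = −3, giving (2, −12) and (−3, 3).

(−3, 3) and (2, −12)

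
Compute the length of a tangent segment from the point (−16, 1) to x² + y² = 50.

3√23

Centre (0, 0), r² = 50. |PO|² = (−16)² + (1)² = 257.
Power of the point: PT² = |PO|² − r² = 207, so PT = 3√23.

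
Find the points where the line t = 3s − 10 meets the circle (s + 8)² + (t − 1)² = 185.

(0, −10) and (5, 5)

Express t = 3s − 10 and substitute into the circle:
10s² − 50s = 0  ⟹  s² − 5s = 0
s = 5 or s = 0, giving (5, 5) and (0, −10).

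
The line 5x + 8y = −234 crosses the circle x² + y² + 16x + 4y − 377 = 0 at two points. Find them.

(−26, −13) and (−10, −23)

From the line, y = (−234 − 5x)/8. Substituting:
89x² + 3204x + 23140 = 0  ⟹  x² + 36x + 260 = 0
x = −10 or x = −26, giving (−10, −23) and (−26, −13).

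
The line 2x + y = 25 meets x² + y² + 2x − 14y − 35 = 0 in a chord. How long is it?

2√5

The distance from (−1, 7) to the line is 20/√5, and r² = 85.
Half the chord is √(r² − d²) = √(5), so the full chord is 2√5.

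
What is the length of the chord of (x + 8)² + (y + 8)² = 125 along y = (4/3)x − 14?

10

Centre (−8, −8), r² = 125. Perpendicular distance d from centre to line = |−50| / √25 = 50/√25.
Chord = 2√(r² − d²) = 2·√(25) = 10.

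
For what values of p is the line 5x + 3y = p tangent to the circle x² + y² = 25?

p = ±5√34

For a tangent, require d(centre, line) = r = 5.
|5·0 + 3·0 − p| / √34 = 5
|p| = 5√34.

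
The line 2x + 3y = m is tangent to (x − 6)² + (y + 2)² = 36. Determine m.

m = 6 ± 6√13

For a tangent, require d(centre, line) = r = 6.
|2·6 + 3·(−2) − m| / √13 = 6
|m − (6)| = 6√13.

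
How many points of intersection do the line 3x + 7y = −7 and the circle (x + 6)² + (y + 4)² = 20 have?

0

Centre (−6, −4), r² = 20. Distance² from centre to line = (−39)²/58 = 1521/58.
Since d² > r², the line lies outside the circle.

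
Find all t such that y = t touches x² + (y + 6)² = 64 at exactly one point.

t = −14 or t = 2

Tangency holds when the distance from the centre (0, −6) to the line equals the radius 8:
|0·0 + 1·(−6) − t| / √1 = 8
|t − (−6)| = 8, so t = 2 or t = −14.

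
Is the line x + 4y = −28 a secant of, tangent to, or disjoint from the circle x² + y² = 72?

secant

Centre (0, 0), r² = 72. Distance² from centre to line = (28)²/17 = 784/17.
Since d² < r², the line cuts the circle twice.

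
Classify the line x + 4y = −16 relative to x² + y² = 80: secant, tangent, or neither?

Substituting the line into the circle gives 17x² + 32x − 1024 = 0.
Δ = 1024 − (−69632) = 70656.
Two real roots: the line is a secant.

secant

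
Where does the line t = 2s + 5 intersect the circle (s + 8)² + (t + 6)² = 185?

Substitute t = 2s + 5:
5s² + 60s = 0  ⟹  s² + 12s = 0
s = 0 or s = −12, giving (0, 5) and (−12, −19).

(−12, −19) and (0, 5)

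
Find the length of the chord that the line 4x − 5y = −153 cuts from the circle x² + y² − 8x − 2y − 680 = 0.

2√41

Express y = (153 + 4x)/5 and substitute into the circle:
41x² + 984x + 4879 = 0  ⟹  x² + 24x + 119 = 0
x = −7 or x = −17, giving (−7, 25) and (−17, 17).
Chord length = distance between (−7, 25) and (−17, 17) = √164 = 2√41.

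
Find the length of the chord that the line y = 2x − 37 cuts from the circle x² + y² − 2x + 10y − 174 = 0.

Centre (1, −5), r² = 200. Perpendicular distance d from centre to line = |−30| / √5 = 30/√5.
Chord = 2√(r² − d²) = 2·√(20) = 4√5.

4√5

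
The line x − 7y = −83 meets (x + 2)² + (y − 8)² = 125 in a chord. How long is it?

15√2

From the line, y = (83 + x)/7. Substituting:
50x² + 250x − 5200 = 0  ⟹  x² + 5x − 104 = 0
x = 8 or x = −13, giving (8, 13) and (−13, 10).
|(8, 13) − (−13, 10)| = √((21)² + (3)²) = 15√2.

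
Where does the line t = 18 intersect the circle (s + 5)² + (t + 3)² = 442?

Substitute t = 18:
s² + 10s + 24 = 0
s = −4 or s = −6, giving (−4, 18) and (−6, 18).

(−6, 18) and (−4, 18)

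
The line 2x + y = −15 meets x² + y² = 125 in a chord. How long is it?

8√5

Centre (0, 0), r² = 125. Perpendicular distance d from centre to line = |15| / √5 = 15/√5.
Half the chord is √(r² − d²) = √(80), so the full chord is 8√5.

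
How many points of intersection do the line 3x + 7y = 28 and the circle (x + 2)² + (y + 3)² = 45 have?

Substituting the line into the circle gives 58x² − 98x + 392 = 0.
Discriminant = (−98)² − 4·58·(392) = −81340 < 0.
No real roots: the line does not meet the circle.

0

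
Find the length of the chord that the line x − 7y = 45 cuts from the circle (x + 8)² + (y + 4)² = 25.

5√2

Express y = (−45 + x)/7 and substitute into the circle:
50x² + 750x + 2200 = 0  ⟹  x² + 15x + 44 = 0
x = −4 or x = −11, giving (−4, −7) and (−11, −8).
Chord length = distance between (−4, −7) and (−11, −8) = √50 = 5√2.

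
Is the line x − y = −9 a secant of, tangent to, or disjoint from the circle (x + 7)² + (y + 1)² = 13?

Substituting the line into the circle gives 2x² + 34x + 136 = 0.
Discriminant = (34)² − 4·2·(136) = 68 > 0.
Two real roots: the line is a secant.

secant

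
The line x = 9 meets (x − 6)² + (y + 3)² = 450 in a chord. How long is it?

The line gives x = 9. Substituting into the circle:
y² + 6y − 432 = 0
y = 18 or y = −24, giving (9, 18) and (9, −24).
Chord length = distance between (9, 18) and (9, −24) = √1764 = 42.

42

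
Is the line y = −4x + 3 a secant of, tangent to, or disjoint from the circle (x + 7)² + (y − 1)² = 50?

disjoint

Substituting the line into the circle gives 17x² − 2x + 3 = 0.
Discriminant = (−2)² − 4·17·(3) = −200 < 0.
No real roots: the line does not meet the circle.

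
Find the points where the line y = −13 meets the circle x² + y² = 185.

Substitute y = −13:
x² − 16 = 0
x = 4 or x = −4, giving (4, −13) and (−4, −13).

(−4, −13) and (4, −13)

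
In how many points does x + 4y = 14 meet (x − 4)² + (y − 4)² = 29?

Substituting the line into the circle gives 17x² − 124x − 204 = 0.
Discriminant = (−124)² − 4·17·(−204) = 29248 > 0.
Two real roots: the line is a secant.

2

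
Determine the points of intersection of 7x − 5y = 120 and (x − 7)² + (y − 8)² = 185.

From the line, y = (−120 + 7x)/5. Substituting:
74x² − 2590x + 22200 = 0  ⟹  x² − 35x + 300 = 0
x = 20 or x = 15, giving (20, 4) and (15, −3).

(15, −3) and (20, 4)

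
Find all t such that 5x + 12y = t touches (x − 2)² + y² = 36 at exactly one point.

t = −68 or t = 88

The line touches the circle iff its distance from (2, 0) is 6:
|5·2 + 12·0 − t| / √169 = 6
|t − (10)| = 6·13, so t = 88 or t = −68.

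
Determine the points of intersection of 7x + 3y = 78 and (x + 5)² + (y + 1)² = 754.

From the line, y = (78 − 7x)/3. Substituting:
58x² − 1044x = 0  ⟹  x² − 18x = 0
x = 18 or x = 0, giving (18, −16) and (0, 26).

(0, 26) and (18, −16)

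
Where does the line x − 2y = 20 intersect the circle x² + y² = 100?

(0, −10) and (8, −6)

From the line, y = (−20 + x)/2. Substituting:
5x² − 40x = 0  ⟹  x² − 8x = 0
x = 8 or x = 0, giving (8, −6) and (0, −10).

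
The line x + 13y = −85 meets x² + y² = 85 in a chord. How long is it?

Centre (0, 0), r² = 85. Perpendicular distance d from centre to line = |85| / √170 = 85/√170.
Chord = 2√(r² − d²) = 2·√(85/2) = √170.

√170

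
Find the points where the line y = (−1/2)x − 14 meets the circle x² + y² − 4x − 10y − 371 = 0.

(−14, −7) and (2, −15)

Express y = (−28 − x)/2 and substitute into the circle:
5x² + 60x − 140 = 0  ⟹  x² + 12x − 28 = 0
x = 2 or x = −14, giving (2, −15) and (−14, −7).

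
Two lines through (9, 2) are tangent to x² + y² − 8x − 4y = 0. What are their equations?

2x + y = 20 and 2x − y = 16

Write the tangent as mx − y + (2 − m·(9)) = 0 and set its distance from the centre to 2√5:
[m·(−5) − (0)]² = 20(m² + 1)
m² − 4 = 0, so m = −2 or m = 2.
With m = −2: 2x + y = 20. With m = 2: 2x − y = 16.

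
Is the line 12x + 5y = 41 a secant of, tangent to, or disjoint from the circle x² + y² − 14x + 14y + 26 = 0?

secant

d² = (12·7 + 5·(−7) − (41))²/169 = 64/169; r² = 72.
Since d² < r², the line cuts the circle twice.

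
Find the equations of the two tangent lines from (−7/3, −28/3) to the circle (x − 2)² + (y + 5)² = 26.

5x + y = −21 and x + 5y = −49

Let a tangent through (−7/3, −28/3) have slope m. Its distance from (2, −5) must equal √26:
(13/3m − (13/3))² = 26(m² + 1)
5m² + 26m + 5 = 0, so m = −5 or m = −1/5.
Through (−7/3, −28/3) these give 5x + y = −21 and x + 5y = −49.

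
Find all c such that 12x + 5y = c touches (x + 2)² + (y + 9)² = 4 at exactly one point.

c = −95 or c = −43

For a tangent, require d(centre, line) = r = 2.
|12·(−2) + 5·(−9) − c| / √169 = 2
|c − (−69)| = 2·13, so c = −43 or c = −95.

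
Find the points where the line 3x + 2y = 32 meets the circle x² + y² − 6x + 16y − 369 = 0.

(2, 13) and (22, −17)

Substitute y = (32 − 3x)/2:
13x² − 312x + 572 = 0  ⟹  x² − 24x + 44 = 0
x = 22 or x = 2, giving (22, −17) and (2, 13).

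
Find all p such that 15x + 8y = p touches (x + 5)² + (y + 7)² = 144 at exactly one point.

p = −335 or p = 73

Tangency holds when the distance from the centre (−5, −7) to the line equals the radius 12:
|15·(−5) + 8·(−7) − p| / √289 = 12
|p − (−131)| = 12·17, so p = 73 or p = −335.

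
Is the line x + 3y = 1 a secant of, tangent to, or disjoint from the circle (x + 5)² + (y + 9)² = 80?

disjoint

d² = (1·(−5) + 3·(−9) − (1))²/10 = 1089/10; r² = 80.
Since d² > r², the line lies outside the circle.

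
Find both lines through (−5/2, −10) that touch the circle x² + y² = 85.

2x − 9y = 85 and 6x + 7y = −85

Write the tangent as mx − y + (−10 − m·(−5/2)) = 0 and set its distance from the centre to √85:
[m·(5/2) − (10)]² = 85(m² + 1)
63m² + 40m − 12 = 0, so m = 2/9 or m = −6/7.
Through (−5/2, −10) these give 2x − 9y = 85 and 6x + 7y = −85.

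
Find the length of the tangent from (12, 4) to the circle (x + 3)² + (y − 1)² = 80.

√154

Centre (−3, 1), r² = 80. |PO|² = (15)² + (3)² = 234.
The tangent meets the radius at right angles, so tangent² = |PO|² − r² = 234 − 80 = 154.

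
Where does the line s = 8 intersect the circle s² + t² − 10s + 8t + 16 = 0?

(8, −8) and (8, 0)

The line gives s = 8. Substituting into the circle:
t² + 8t = 0
t = 0 or t = −8, giving (8, 0) and (8, −8).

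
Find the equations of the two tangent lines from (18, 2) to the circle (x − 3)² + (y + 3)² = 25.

Let a tangent through (18, 2) have slope m. Its distance from (3, −3) must equal 5:
[m·(−15) − (−5)]² = 25(m² + 1)
4m² − 3m = 0, so m = 3/4 or m = 0.
Through (18, 2) these give 3x − 4y = 46 and y = 2.

3x − 4y = 46 and y = 2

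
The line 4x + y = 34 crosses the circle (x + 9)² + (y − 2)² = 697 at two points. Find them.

(2, 26) and (12, −14)

Express y = −4x + 34 and substitute into the circle:
17x² − 238x + 408 = 0  ⟹  x² − 14x + 24 = 0
x = 12 or x = 2, giving (12, −14) and (2, 26).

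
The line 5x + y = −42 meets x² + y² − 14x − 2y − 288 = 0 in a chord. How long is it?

Substitute y = −5x − 42:
26x² + 416x + 1560 = 0  ⟹  x² + 16x + 60 = 0
x = −6 or x = −10, giving (−6, −12) and (−10, 8).
Chord length = distance between (−6, −12) and (−10, 8) = √416 = 4√26.

4√26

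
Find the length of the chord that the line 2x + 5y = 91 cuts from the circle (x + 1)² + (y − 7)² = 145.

The distance from (−1, 7) to the line is 58/√29, and r² = 145.
Chord = 2√(r² − d²) = 2·√(29) = 2√29.

2√29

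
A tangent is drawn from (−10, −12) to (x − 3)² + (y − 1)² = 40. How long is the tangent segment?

√298

With centre O = (3, 1), |OP|² = 338 and r² = 40.
By the tangent–radius right angle, tangent length = √(|PO|² − r²) = √298.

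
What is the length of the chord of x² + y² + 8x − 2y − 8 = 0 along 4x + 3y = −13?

10

The distance from (−4, 1) to the line is 0/√25, and r² = 25.
Half the chord is √(r² − d²) = √(25), so the full chord is 10.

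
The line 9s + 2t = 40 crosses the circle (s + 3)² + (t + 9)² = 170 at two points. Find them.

(4, 2) and (8, −16)

From the line, t = (40 − 9s)/2. Substituting:
85s² − 1020s + 2720 = 0  ⟹  s² − 12s + 32 = 0
s = 8 or s = 4, giving (8, −16) and (4, 2).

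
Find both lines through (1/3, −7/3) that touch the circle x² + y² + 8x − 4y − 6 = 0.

x − 5y = 12 and 5x − y = 4

Let a tangent through (1/3, −7/3) have slope m. Its distance from (−4, 2) must equal √26:
[m·(−13/3) − (13/3)]² = 26(m² + 1)
5m² − 26m + 5 = 0, so m = 1/5 or m = 5.
With m = 1/5: x − 5y = 12. With m = 5: 5x − y = 4.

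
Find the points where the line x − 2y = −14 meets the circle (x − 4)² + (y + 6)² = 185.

(−4, 5) and (0, 7)

From the line, y = (14 + x)/2. Substituting:
5x² + 20x = 0  ⟹  x² + 4x = 0
x = 0 or x = −4, giving (0, 7) and (−4, 5).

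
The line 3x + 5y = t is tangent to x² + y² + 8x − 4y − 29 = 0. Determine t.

The line touches the circle iff its distance from (−4, 2) is 7:
|3·(−4) + 5·2 − t| / √34 = 7
|t − (−2)| = 7√34.

t = −2 ± 7√34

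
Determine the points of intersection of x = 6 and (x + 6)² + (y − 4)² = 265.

(6, −7) and (6, 15)

The line gives x = 6. Substituting into the circle:
y² − 8y − 105 = 0
y = 15 or y = −7, giving (6, 15) and (6, −7).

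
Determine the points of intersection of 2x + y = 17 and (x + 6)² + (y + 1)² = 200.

(4, 9) and (8, 1)

Express y = −2x + 17 and substitute into the circle:
5x² − 60x + 160 = 0  ⟹  x² − 12x + 32 = 0
x = 8 or x = 4, giving (8, 1) and (4, 9).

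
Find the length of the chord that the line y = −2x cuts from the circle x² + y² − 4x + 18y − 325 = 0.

18√5

The distance from (2, −9) to the line is 5/√5, and r² = 410.
Chord = 2√(r² − d²) = 2·√(405) = 18√5.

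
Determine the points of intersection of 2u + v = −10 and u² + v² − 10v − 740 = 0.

Substitute v = −2u − 10:
5u² + 60u − 540 = 0  ⟹  u² + 12u − 108 = 0
u = 6 or u = −18, giving (6, −22) and (−18, 26).

(−18, 26) and (6, −22)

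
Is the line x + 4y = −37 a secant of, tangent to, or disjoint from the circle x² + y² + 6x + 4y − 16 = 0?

Substituting the line into the circle gives 17x² + 154x + 521 = 0.
Δ = 23716 − 35428 = −11712.
No real roots: the line does not meet the circle.

disjoint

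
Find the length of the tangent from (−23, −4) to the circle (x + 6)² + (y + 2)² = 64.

Centre (−6, −2), r² = 64. |PO|² = (−17)² + (−2)² = 293.
Power of the point: PT² = |PO|² − r² = 229, so PT = √229.

√229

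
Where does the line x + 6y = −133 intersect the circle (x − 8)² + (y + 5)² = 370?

From the line, y = (−133 − x)/6. Substituting:
37x² − 370x − 407 = 0  ⟹  x² − 10x − 11 = 0
x = 11 or x = −1, giving (11, −24) and (−1, −22).

(−1, −22) and (11, −24)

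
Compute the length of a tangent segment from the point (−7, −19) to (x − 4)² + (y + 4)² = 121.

With centre O = (4, −4), |OP|² = 346 and r² = 121.
By the tangent–radius right angle, tangent length = √(|PO|² − r²) = √225 = 15.

15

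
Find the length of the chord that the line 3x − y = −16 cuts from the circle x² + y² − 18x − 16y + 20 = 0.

Express y = 3x + 16 and substitute into the circle:
10x² + 30x + 20 = 0  ⟹  x² + 3x + 2 = 0
x = −1 or x = −2, giving (−1, 13) and (−2, 10).
Chord length = distance between (−1, 13) and (−2, 10) = √10 = √10.

√10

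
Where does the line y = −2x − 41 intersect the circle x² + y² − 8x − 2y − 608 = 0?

(−21, 1) and (−11, −19)

From the line, y = −2x − 41. Substituting:
5x² + 160x + 1155 = 0  ⟹  x² + 32x + 231 = 0
x = −11 or x = −21, giving (−11, −19) and (−21, 1).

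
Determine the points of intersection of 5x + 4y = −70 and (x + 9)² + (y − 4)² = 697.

Express y = (−70 − 5x)/4 and substitute into the circle:
41x² + 1148x − 2460 = 0  ⟹  x² + 28x − 60 = 0
x = 2 or x = −30, giving (2, −20) and (−30, 20).

(−30, 20) and (2, −20)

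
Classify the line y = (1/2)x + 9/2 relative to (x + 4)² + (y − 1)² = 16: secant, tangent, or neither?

secant

Substituting the line into the circle gives 5x² + 46x + 49 = 0.
Discriminant = (46)² − 4·5·(49) = 1136 > 0.
Two real roots: the line is a secant.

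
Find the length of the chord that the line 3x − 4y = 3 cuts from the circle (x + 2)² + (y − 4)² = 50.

10

The distance from (−2, 4) to the line is 25/√25, and r² = 50.
Half the chord is √(r² − d²) = √(25), so the full chord is 10.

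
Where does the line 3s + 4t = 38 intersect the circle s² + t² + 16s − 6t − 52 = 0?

Express t = (38 − 3s)/4 and substitute into the circle:
25s² + 100s − 300 = 0  ⟹  s² + 4s − 12 = 0
s = 2 or s = −6, giving (2, 8) and (−6, 14).

(−6, 14) and (2, 8)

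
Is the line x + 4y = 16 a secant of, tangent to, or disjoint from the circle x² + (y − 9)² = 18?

Substituting the line into the circle gives 17x² + 40x + 112 = 0.
Discriminant = (40)² − 4·17·(112) = −6016 < 0.
No real roots: the line does not meet the circle.

disjoint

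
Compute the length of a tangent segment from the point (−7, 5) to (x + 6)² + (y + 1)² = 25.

2√3

Centre (−6, −1), r² = 25. |PO|² = (−1)² + (6)² = 37.
The tangent meets the radius at right angles, so tangent² = |PO|² − r² = 37 − 25 = 12.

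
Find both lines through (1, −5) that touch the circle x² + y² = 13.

Let a tangent through (1, −5) have slope m. Its distance from (0, 0) must equal √13:
[m·(−1) − (5)]² = 13(m² + 1)
6m² − 5m − 6 = 0, so m = −2/3 or m = 3/2.
With m = −2/3: 2x + 3y = −13. With m = 3/2: 3x − 2y = 13.

2x + 3y = −13 and 3x − 2y = 13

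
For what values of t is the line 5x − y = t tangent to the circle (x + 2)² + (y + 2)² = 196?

t = −8 ± 14√26

For a tangent, require d(centre, line) = r = 14.
|5·(−2) − 1·(−2) − t| / √26 = 14
|t − (−8)| = 14√26.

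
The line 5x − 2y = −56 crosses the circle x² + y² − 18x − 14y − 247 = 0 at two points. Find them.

Substitute y = (56 + 5x)/2:
29x² + 348x + 580 = 0  ⟹  x² + 12x + 20 = 0
x = −2 or x = −10, giving (−2, 23) and (−10, 3).

(−10, 3) and (−2, 23)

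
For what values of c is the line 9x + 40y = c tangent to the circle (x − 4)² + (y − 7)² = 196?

c = −258 or c = 890

For a tangent, require d(centre, line) = r = 14.
|9·4 + 40·7 − c| / √1681 = 14
|c − (316)| = 14·41, so c = 890 or c = −258.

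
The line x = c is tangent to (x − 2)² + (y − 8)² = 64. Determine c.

For a tangent, require d(centre, line) = r = 8.
|1·2 + 0·8 − c| / √1 = 8
|c − (2)| = 8, so c = 10 or c = −6.

c = −6 or c = 10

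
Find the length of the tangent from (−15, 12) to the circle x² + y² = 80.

The centre is (0, 0) and r = 4√5. The square of the distance from P to the centre is 225 + 144 = 369.
The tangent meets the radius at right angles, so tangent² = |PO|² − r² = 369 − 80 = 289.

17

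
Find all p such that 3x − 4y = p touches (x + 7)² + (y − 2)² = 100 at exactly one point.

p = −79 or p = 21

Tangency holds when the distance from the centre (−7, 2) to the line equals the radius 10:
|3·(−7) − 4·2 − p| / √25 = 10
|p − (−29)| = 10·5, so p = 21 or p = −79.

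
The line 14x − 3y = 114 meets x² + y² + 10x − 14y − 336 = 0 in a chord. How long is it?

2√205

The distance from (−5, 7) to the line is 205/√205, and r² = 410.
Half the chord is √(r² − d²) = √(205), so the full chord is 2√205.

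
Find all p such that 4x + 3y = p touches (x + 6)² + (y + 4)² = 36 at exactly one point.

p = −66 or p = −6

The line touches the circle iff its distance from (−6, −4) is 6:
|4·(−6) + 3·(−4) − p| / √25 = 6
|p − (−36)| = 6·5, so p = −6 or p = −66.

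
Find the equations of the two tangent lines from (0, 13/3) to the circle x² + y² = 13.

Write the tangent as mx − y + (13/3 − m·(0)) = 0 and set its distance from the centre to √13:
[m·(0) − (−13/3)]² = 13(m² + 1)
9m² − 4 = 0, so m = −2/3 or m = 2/3.
Through (0, 13/3) these give 2x + 3y = 13 and 2x − 3y = −13.

2x + 3y = 13 and 2x − 3y = −13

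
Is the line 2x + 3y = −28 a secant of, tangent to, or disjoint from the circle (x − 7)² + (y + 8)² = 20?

disjoint

Substituting the line into the circle gives 13x² − 110x + 277 = 0.
Δ = 12100 − 14404 = −2304.
No real roots: the line does not meet the circle.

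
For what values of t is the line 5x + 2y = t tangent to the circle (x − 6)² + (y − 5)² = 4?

For a tangent, require d(centre, line) = r = 2.
|5·6 + 2·5 − t| / √29 = 2
|t − (40)| = 2√29.

t = 40 ± 2√29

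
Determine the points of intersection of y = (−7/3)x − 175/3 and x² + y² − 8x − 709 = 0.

(−22, −7) and (−19, −14)

Substitute y = (−175 − 7x)/3:
58x² + 2378x + 24244 = 0  ⟹  x² + 41x + 418 = 0
x = −19 or x = −22, giving (−19, −14) and (−22, −7).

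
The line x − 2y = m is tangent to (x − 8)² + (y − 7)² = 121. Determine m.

m = −6 ± 11√5

For a tangent, require d(centre, line) = r = 11.
|1·8 − 2·7 − m| / √5 = 11
|m − (−6)| = 11√5.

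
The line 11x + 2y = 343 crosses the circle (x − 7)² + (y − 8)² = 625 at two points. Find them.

Express y = (343 − 11x)/2 and substitute into the circle:
125x² − 7250x + 104625 = 0  ⟹  x² − 58x + 837 = 0
x = 31 or x = 27, giving (31, 1) and (27, 23).

(27, 23) and (31, 1)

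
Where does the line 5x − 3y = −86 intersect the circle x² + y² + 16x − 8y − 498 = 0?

(−25, −13) and (−1, 27)

From the line, y = (86 + 5x)/3. Substituting:
34x² + 884x + 850 = 0  ⟹  x² + 26x + 25 = 0
x = −1 or x = −25, giving (−1, 27) and (−25, −13).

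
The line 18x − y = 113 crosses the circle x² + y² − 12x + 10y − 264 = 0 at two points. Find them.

(5, −23) and (7, 13)

Substitute y = 18x − 113:
325x² − 3900x + 11375 = 0  ⟹  x² − 12x + 35 = 0
x = 7 or x = 5, giving (7, 13) and (5, −23).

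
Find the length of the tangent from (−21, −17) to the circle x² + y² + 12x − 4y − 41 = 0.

√505

With centre O = (−6, 2), |OP|² = 586 and r² = 81.
Power of the point: PT² = |PO|² − r² = 505, so PT = √505.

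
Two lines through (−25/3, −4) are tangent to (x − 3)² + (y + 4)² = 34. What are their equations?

A line y − (−4) = m(x − (−25/3)) is tangent when its distance from (3, −4) is √34:
(34/3m − (0))² = 34(m² + 1)
25m² − 9 = 0, so m = 3/5 or m = −3/5.
Through (−25/3, −4) these give 3x − 5y = −5 and 3x + 5y = −45.

3x − 5y = −5 and 3x + 5y = −45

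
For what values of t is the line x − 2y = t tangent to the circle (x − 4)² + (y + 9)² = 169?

t = 22 ± 13√5

For a tangent, require d(centre, line) = r = 13.
|1·4 − 2·(−9) − t| / √5 = 13
|t − (22)| = 13√5.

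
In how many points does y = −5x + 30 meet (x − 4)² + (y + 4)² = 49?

2

Substituting the line into the circle gives 26x² − 348x + 1123 = 0.
Discriminant = (−348)² − 4·26·(1123) = 4312 > 0.
Two real roots: the line is a secant.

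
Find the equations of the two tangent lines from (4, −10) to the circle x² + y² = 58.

Write the tangent as mx − y + (−10 − m·(4)) = 0 and set its distance from the centre to √58:
(−4m − (10))² = 58(m² + 1)
21m² − 40m − 21 = 0, so m = 7/3 or m = −3/7.
Through (4, −10) these give 7x − 3y = 58 and 3x + 7y = −58.

7x − 3y = 58 and 3x + 7y = −58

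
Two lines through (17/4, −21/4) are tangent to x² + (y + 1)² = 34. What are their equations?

5x − 3y = 37 and 3x − 5y = 39

Write the tangent as mx − y + (−21/4 − m·(17/4)) = 0 and set its distance from the centre to √34:
[m·(−17/4) − (17/4)]² = 34(m² + 1)
15m² − 34m + 15 = 0, so m = 5/3 or m = 3/5.
With m = 5/3: 5x − 3y = 37. With m = 3/5: 3x − 5y = 39.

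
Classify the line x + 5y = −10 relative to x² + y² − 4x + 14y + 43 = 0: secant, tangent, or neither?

neither

d² = (1·2 + 5·(−7) − (−10))²/26 = 529/26; r² = 10.
Since d² > r², the line lies outside the circle.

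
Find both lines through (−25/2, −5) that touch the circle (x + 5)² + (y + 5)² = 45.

Let a tangent through (−25/2, −5) have slope m. Its distance from (−5, −5) must equal 3√5:
(15/2m − (0))² = 45(m² + 1)
m² − 4 = 0, so m = −2 or m = 2.
Through (−25/2, −5) these give 2x + y = −30 and 2x − y = −20.

2x + y = −30 and 2x − y = −20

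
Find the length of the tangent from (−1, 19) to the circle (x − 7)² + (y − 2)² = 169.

2√46

The centre is (7, 2) and r = 13. The square of the distance from P to the centre is 64 + 289 = 353.
By the tangent–radius right angle, tangent length = √(|PO|² − r²) = √184 = 2√46.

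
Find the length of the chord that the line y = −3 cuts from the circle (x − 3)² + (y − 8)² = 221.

Express y = −3 and substitute into the circle:
x² − 6x − 91 = 0
x = 13 or x = −7, giving (13, −3) and (−7, −3).
|(13, −3) − (−7, −3)| = √((20)² + (0)²) = 20.

20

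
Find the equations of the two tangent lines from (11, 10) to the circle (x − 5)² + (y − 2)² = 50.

Write the tangent as mx − y + (10 − m·(11)) = 0 and set its distance from the centre to 5√2:
[m·(−6) − (−8)]² = 50(m² + 1)
7m² + 48m − 7 = 0, so m = 1/7 or m = −7.
Through (11, 10) these give x − 7y = −59 and 7x + y = 87.

x − 7y = −59 and 7x + y = 87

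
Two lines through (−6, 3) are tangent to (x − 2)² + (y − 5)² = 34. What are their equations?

5x − 3y = −39 and 3x + 5y = −3

A line y − (3) = m(x − (−6)) is tangent when its distance from (2, 5) is √34:
[m·(8) − (2)]² = 34(m² + 1)
15m² − 16m − 15 = 0, so m = 5/3 or m = −3/5.
With m = 5/3: 5x − 3y = −39. With m = −3/5: 3x + 5y = −3.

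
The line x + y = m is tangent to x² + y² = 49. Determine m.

m = ±7√2

The line touches the circle iff its distance from (0, 0) is 7:
|1·0 + 1·0 − m| / √2 = 7
|m| = 7√2.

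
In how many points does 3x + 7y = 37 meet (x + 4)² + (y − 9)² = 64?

2

d² = (3·(−4) + 7·9 − (37))²/58 = 98/29; r² = 64.
Since d² < r², the line cuts the circle twice.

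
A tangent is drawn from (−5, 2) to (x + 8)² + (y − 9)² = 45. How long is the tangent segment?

The centre is (−8, 9) and r = 3√5. The square of the distance from P to the centre is 9 + 49 = 58.
Power of the point: PT² = |PO|² − r² = 13, so PT = √13.

√13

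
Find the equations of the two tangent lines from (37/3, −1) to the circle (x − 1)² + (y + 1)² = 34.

Let a tangent through (37/3, −1) have slope m. Its distance from (1, −1) must equal √34:
[m·(−34/3) − (0)]² = 34(m² + 1)
25m² − 9 = 0, so m = 3/5 or m = −3/5.
With m = 3/5: 3x − 5y = 42. With m = −3/5: 3x + 5y = 32.

3x − 5y = 42 and 3x + 5y = 32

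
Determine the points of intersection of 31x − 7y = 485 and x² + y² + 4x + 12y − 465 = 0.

(10, −25) and (17, 6)

Express y = (−485 + 31x)/7 and substitute into the circle:
1010x² − 27270x + 171700 = 0  ⟹  x² − 27x + 170 = 0
x = 17 or x = 10, giving (17, 6) and (10, −25).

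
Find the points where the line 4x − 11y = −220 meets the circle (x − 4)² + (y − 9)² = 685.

(−22, 12) and (22, 28)

Substitute y = (220 + 4x)/11:
137x² − 66308 = 0  ⟹  x² − 484 = 0
x = 22 or x = −22, giving (22, 28) and (−22, 12).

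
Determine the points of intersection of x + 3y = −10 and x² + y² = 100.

(−10, 0) and (8, −6)

Express y = (−10 − x)/3 and substitute into the circle:
10x² + 20x − 800 = 0  ⟹  x² + 2x − 80 = 0
x = 8 or x = −10, giving (8, −6) and (−10, 0).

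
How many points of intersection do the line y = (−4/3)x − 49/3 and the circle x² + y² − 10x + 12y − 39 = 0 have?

0

Centre (5, −6), r² = 100. Distance² from centre to line = (51)²/25 = 2601/25.
Since d² > r², the line lies outside the circle.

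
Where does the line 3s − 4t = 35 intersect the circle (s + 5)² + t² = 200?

Express t = (−35 + 3s)/4 and substitute into the circle:
25s² − 50s − 1575 = 0  ⟹  s² − 2s − 63 = 0
s = 9 or s = −7, giving (9, −2) and (−7, −14).

(−7, −14) and (9, −2)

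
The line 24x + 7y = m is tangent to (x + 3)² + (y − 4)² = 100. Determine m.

m = −294 or m = 206

Tangency holds when the distance from the centre (−3, 4) to the line equals the radius 10:
|24·(−3) + 7·4 − m| / √625 = 10
|m − (−44)| = 10·25, so m = 206 or m = −294.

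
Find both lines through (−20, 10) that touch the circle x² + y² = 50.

Write the tangent as mx − y + (10 − m·(−20)) = 0 and set its distance from the centre to 5√2:
[m·(20) − (−10)]² = 50(m² + 1)
7m² + 8m + 1 = 0, so m = −1/7 or m = −1.
With m = −1/7: x + 7y = 50. With m = −1: x + y = −10.

x + 7y = 50 and x + y = −10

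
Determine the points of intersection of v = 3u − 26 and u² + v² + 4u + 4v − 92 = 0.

(6, −8) and (8, −2)

From the line, v = 3u − 26. Substituting:
10u² − 140u + 480 = 0  ⟹  u² − 14u + 48 = 0
u = 8 or u = 6, giving (8, −2) and (6, −8).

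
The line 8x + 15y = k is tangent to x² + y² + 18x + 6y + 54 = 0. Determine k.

The line touches the circle iff its distance from (−9, −3) is 6:
|8·(−9) + 15·(−3) − k| / √289 = 6
|k − (−117)| = 6·17, so k = −15 or k = −219.

k = −219 or k = −15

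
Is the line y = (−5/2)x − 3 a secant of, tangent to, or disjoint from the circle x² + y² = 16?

secant

Substituting the line into the circle gives 29x² + 60x − 28 = 0.
Discriminant = (60)² − 4·29·(−28) = 6848 > 0.
Two real roots: the line is a secant.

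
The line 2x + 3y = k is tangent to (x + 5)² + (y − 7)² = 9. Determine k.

The line touches the circle iff its distance from (−5, 7) is 3:
|2·(−5) + 3·7 − k| / √13 = 3
|k − (11)| = 3√13.

k = 11 ± 3√13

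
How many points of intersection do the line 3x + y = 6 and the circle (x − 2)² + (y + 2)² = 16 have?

Substituting the line into the circle gives 10x² − 52x + 52 = 0.
Discriminant = (−52)² − 4·10·(52) = 624 > 0.
Two real roots: the line is a secant.

2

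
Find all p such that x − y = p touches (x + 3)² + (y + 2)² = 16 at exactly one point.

For a tangent, require d(centre, line) = r = 4.
|1·(−3) − 1·(−2) − p| / √2 = 4
|p − (−1)| = 4√2.

p = −1 ± 4√2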